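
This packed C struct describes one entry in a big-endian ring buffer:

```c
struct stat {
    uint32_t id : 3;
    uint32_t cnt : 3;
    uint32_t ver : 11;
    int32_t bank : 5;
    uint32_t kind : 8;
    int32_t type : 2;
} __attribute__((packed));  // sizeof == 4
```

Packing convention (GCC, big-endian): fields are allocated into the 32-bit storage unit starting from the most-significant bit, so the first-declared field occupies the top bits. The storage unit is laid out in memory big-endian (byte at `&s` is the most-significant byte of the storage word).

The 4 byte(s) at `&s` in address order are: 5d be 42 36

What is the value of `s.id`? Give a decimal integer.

[0]=0x5d [1]=0xbe [2]=0x42 [3]=0x36 (big-endian) → word 0x5dbe4236
id [29+:3] = (word>>29) & 0x7 = 2  ←
cnt [26+:3] = (word>>26) & 0x7 = 7
ver [15+:11] = (word>>15) & 0x7ff = 892
bank [10+:5] = (word>>10) & 0x1f = 16
kind [2+:8] = (word>>2) & 0xff = 141
type [0+:2] = (word>>0) & 0x3 = 2

2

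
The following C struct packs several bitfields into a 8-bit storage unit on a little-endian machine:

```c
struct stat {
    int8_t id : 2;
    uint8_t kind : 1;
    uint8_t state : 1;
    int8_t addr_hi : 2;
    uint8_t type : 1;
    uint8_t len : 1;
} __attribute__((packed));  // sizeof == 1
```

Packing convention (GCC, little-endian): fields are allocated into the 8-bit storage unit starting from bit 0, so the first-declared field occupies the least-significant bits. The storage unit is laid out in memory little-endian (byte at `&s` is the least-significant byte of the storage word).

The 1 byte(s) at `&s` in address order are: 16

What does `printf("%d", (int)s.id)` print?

-2

[0]=0x16 (little-endian) → word 0x16
id [0+:2] = (word>>0) & 0x3 = 2  ←
kind [2+:1] = (word>>2) & 0x1 = 1
state [3+:1] = (word>>3) & 0x1 = 0
addr_hi [4+:2] = (word>>4) & 0x3 = 1
type [6+:1] = (word>>6) & 0x1 = 0
len [7+:1] = (word>>7) & 0x1 = 0
id signed 2b, MSB=1: 2 - 4 = -2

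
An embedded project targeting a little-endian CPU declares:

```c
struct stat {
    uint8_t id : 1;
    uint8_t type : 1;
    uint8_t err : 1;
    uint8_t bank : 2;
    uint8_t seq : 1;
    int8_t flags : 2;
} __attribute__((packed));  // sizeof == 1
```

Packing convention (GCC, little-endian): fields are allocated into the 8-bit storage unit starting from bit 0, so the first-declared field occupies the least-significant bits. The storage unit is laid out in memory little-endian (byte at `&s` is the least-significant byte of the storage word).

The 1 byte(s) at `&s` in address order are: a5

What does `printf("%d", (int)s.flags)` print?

[0]=0xa5 (little-endian) → word 0xa5
id:1 @ bit 0 → (0xa5>>0)&0x1 = 0x1
type:1 @ bit 1 → (0xa5>>1)&0x1 = 0x0
err:1 @ bit 2 → (0xa5>>2)&0x1 = 0x1
bank:2 @ bit 3 → (0xa5>>3)&0x3 = 0x0
seq:1 @ bit 5 → (0xa5>>5)&0x1 = 0x1
flags:2 @ bit 6 → (0xa5>>6)&0x3 = 0x2  ←
flags signed 2b, MSB=1: 2 - 4 = -2

-2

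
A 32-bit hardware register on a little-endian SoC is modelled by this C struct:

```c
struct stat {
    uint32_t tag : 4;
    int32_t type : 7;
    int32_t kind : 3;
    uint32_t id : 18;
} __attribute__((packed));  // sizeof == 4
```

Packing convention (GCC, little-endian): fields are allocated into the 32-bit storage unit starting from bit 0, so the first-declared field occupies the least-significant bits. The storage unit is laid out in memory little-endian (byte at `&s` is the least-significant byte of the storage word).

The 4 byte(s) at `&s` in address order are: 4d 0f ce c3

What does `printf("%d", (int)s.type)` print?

[0]=0x4d [1]=0x0f [2]=0xce [3]=0xc3 (little-endian) → word 0xc3ce0f4d
tag:4 @ bit 0 → (0xc3ce0f4d>>0)&0xf = 0xd
type:7 @ bit 4 → (0xc3ce0f4d>>4)&0x7f = 0x74  ←
kind:3 @ bit 11 → (0xc3ce0f4d>>11)&0x7 = 0x1
id:18 @ bit 14 → (0xc3ce0f4d>>14)&0x3ffff = 0x30f38
type signed 7b, MSB=1: 116 - 128 = -12

-12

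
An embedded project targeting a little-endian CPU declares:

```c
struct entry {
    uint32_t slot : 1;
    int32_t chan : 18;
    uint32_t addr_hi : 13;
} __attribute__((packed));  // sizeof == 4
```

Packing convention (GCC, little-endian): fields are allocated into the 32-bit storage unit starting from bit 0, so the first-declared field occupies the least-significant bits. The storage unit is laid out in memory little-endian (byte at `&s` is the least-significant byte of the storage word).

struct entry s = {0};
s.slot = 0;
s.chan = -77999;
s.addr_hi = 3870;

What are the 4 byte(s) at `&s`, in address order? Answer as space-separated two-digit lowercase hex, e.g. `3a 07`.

a2 9e f5 78

slot:1 = 0 → 0x0 << 0 → word 0x00000000
chan:18 = -77999 → 0x2cf51 << 1 → word 0x00059ea2
addr_hi:13 = 3870 → 0xf1e << 19 → word 0x78f59ea2
word = 0x78f59ea2 → little-endian bytes:
  [0]=0xa2  [1]=0x9e  [2]=0xf5  [3]=0x78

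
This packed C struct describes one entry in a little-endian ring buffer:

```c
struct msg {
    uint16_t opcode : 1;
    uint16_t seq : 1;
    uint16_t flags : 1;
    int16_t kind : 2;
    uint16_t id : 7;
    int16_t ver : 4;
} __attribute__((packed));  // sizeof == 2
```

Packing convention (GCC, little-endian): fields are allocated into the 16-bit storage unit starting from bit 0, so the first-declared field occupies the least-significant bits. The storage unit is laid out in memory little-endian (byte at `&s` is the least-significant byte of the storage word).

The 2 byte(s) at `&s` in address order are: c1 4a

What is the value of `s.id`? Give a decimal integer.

[0]=0xc1 [1]=0x4a (little-endian) → word 0x4ac1
opcode:1 @ bit 0 → (0x4ac1>>0)&0x1 = 0x1
seq:1 @ bit 1 → (0x4ac1>>1)&0x1 = 0x0
flags:1 @ bit 2 → (0x4ac1>>2)&0x1 = 0x0
kind:2 @ bit 3 → (0x4ac1>>3)&0x3 = 0x0
id:7 @ bit 5 → (0x4ac1>>5)&0x7f = 0x56  ←
ver:4 @ bit 12 → (0x4ac1>>12)&0xf = 0x4

86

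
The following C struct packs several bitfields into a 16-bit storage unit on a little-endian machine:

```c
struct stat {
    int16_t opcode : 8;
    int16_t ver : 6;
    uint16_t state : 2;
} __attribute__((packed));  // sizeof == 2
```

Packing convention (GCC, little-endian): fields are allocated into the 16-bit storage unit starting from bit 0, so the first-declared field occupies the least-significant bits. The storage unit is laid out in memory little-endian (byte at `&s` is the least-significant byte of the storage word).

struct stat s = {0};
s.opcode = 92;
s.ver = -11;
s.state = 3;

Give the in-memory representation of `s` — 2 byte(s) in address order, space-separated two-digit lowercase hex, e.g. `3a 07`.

5c f5

opcode (8b) val=92 bits=0x5c at bit 0: 0x005c
ver (6b) val=-11 bits=0x35 at bit 8: 0x355c
state (2b) val=3 bits=0x3 at bit 14: 0xf55c
word = 0xf55c → little-endian bytes:
  [0]=0x5c  [1]=0xf5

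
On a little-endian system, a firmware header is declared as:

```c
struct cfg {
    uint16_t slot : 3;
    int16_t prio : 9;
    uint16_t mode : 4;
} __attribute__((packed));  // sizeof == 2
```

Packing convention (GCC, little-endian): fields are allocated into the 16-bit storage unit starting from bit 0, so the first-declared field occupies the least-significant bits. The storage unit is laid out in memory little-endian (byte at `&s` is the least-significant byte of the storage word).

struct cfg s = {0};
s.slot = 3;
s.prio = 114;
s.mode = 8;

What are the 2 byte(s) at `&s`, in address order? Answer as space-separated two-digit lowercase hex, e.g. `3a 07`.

slot:3 = 3 → 0x3 << 0 → word 0x0003
prio:9 = 114 → 0x72 << 3 → word 0x0393
mode:4 = 8 → 0x8 << 12 → word 0x8393
word = 0x8393 → little-endian bytes:
  [0]=0x93  [1]=0x83

93 83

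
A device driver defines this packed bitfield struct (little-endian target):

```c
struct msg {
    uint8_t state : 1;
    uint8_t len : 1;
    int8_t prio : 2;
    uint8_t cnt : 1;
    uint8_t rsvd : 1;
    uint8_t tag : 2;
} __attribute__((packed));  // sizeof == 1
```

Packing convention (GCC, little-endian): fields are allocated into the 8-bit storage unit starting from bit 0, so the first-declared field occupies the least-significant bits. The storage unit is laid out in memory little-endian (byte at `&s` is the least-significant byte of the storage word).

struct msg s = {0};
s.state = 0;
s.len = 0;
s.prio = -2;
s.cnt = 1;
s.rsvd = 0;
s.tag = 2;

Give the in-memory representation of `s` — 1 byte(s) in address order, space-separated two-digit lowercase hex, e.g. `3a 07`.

state:1 = 0 → 0x0 << 0 → word 0x00
len:1 = 0 → 0x0 << 1 → word 0x00
prio:2 = -2 → 0x2 << 2 → word 0x08
cnt:1 = 1 → 0x1 << 4 → word 0x18
rsvd:1 = 0 → 0x0 << 5 → word 0x18
tag:2 = 2 → 0x2 << 6 → word 0x98
word = 0x98 → little-endian bytes:
  [0]=0x98

98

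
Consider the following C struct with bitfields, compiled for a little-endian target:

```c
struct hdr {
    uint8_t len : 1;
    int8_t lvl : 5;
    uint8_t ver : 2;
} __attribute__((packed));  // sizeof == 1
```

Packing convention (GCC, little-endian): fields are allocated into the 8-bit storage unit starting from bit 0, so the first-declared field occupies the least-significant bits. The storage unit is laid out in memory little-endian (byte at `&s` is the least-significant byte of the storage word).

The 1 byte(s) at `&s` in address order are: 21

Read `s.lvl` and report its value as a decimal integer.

[0]=0x21 (little-endian) → word 0x21
len [0+:1] = (word>>0) & 0x1 = 1
lvl [1+:5] = (word>>1) & 0x1f = 16  ←
ver [6+:2] = (word>>6) & 0x3 = 0
lvl signed 5b, MSB=1: 16 - 32 = -16

-16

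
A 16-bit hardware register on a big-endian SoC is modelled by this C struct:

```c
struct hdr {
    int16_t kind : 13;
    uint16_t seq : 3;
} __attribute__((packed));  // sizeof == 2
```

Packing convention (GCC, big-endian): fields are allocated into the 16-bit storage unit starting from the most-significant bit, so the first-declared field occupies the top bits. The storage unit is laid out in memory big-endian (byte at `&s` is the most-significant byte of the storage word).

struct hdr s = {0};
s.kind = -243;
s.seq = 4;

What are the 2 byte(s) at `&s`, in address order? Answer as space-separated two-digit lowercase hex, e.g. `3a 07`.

kind (13b) val=-243 bits=0x1f0d at bit 3: 0xf868
seq (3b) val=4 bits=0x4 at bit 0: 0xf86c
word = 0xf86c → big-endian bytes:
  [0]=0xf8  [1]=0x6c

f8 6c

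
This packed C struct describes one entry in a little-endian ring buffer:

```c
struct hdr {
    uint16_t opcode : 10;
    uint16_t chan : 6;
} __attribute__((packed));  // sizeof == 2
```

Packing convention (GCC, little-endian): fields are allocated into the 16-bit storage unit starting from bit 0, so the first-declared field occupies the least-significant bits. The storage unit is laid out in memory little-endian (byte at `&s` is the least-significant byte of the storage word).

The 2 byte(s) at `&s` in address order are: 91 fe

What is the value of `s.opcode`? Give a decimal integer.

[0]=0x91 [1]=0xfe (little-endian) → word 0xfe91
opcode:10 @ bit 0 → (0xfe91>>0)&0x3ff = 0x291  ←
chan:6 @ bit 10 → (0xfe91>>10)&0x3f = 0x3f

657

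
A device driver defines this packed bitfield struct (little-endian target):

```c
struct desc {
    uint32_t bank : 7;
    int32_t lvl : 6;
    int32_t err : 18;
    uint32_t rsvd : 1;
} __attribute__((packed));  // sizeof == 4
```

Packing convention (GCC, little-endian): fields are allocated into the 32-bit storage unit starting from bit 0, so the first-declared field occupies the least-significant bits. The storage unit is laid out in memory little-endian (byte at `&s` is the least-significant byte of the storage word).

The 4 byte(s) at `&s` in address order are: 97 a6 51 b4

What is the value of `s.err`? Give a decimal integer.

107149

[0]=0x97 [1]=0xa6 [2]=0x51 [3]=0xb4 (little-endian) → word 0xb451a697
bank:7 @ bit 0 → (0xb451a697>>0)&0x7f = 0x17
lvl:6 @ bit 7 → (0xb451a697>>7)&0x3f = 0xd
err:18 @ bit 13 → (0xb451a697>>13)&0x3ffff = 0x1a28d  ←
rsvd:1 @ bit 31 → (0xb451a697>>31)&0x1 = 0x1
err signed 18b, MSB=0: value = 107149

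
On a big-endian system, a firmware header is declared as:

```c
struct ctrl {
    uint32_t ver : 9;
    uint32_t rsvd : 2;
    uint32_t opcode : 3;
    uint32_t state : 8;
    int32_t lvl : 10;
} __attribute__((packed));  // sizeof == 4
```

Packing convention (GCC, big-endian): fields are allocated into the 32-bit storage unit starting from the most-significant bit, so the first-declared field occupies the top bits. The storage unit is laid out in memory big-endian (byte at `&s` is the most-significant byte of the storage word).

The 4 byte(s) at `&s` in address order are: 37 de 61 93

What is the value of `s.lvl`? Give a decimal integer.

403

[0]=0x37 [1]=0xde [2]=0x61 [3]=0x93 (big-endian) → word 0x37de6193
ver [23+:9] = (word>>23) & 0x1ff = 111
rsvd [21+:2] = (word>>21) & 0x3 = 2
opcode [18+:3] = (word>>18) & 0x7 = 7
state [10+:8] = (word>>10) & 0xff = 152
lvl [0+:10] = (word>>0) & 0x3ff = 403  ←
lvl signed 10b, MSB=0: value = 403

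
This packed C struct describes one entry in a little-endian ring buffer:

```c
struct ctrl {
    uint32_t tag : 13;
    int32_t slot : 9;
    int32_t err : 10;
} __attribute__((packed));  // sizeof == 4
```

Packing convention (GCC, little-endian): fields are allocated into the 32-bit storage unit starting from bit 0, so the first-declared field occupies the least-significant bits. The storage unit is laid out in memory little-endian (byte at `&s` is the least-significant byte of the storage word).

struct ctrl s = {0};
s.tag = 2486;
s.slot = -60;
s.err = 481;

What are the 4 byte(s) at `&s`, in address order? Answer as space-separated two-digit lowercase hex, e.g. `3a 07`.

b6 89 78 78

tag (13b) val=2486 bits=0x9b6 at bit 0: 0x000009b6
slot (9b) val=-60 bits=0x1c4 at bit 13: 0x003889b6
err (10b) val=481 bits=0x1e1 at bit 22: 0x787889b6
word = 0x787889b6 → little-endian bytes:
  [0]=0xb6  [1]=0x89  [2]=0x78  [3]=0x78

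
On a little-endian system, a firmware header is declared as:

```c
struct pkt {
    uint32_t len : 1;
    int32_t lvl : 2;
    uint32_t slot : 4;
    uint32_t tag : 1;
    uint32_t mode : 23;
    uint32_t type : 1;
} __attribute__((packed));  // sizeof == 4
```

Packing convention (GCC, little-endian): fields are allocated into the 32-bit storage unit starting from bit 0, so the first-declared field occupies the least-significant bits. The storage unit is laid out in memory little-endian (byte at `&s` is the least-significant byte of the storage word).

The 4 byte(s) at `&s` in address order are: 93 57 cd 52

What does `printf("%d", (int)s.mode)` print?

[0]=0x93 [1]=0x57 [2]=0xcd [3]=0x52 (little-endian) → word 0x52cd5793
len [0+:1] = (word>>0) & 0x1 = 1
lvl [1+:2] = (word>>1) & 0x3 = 1
slot [3+:4] = (word>>3) & 0xf = 2
tag [7+:1] = (word>>7) & 0x1 = 1
mode [8+:23] = (word>>8) & 0x7fffff = 5426519  ←
type [31+:1] = (word>>31) & 0x1 = 0

5426519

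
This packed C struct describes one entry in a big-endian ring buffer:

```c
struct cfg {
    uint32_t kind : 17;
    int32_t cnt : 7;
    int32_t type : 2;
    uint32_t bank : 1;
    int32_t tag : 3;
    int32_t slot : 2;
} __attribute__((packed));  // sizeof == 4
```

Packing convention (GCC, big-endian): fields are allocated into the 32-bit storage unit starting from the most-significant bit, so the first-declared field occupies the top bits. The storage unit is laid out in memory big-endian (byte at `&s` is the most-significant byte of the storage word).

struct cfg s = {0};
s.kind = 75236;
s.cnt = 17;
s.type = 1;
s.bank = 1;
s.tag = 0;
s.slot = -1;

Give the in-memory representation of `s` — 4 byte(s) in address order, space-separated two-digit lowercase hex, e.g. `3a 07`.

92 f2 11 63

[15+:17] kind=75236 & 0x1ffff = 0x125e4; word=0x92f20000
[8+:7] cnt=17 & 0x7f = 0x11; word=0x92f21100
[6+:2] type=1 & 0x3 = 0x1; word=0x92f21140
[5+:1] bank=1 & 0x1 = 0x1; word=0x92f21160
[2+:3] tag=0 & 0x7 = 0x0; word=0x92f21160
[0+:2] slot=-1 & 0x3 = 0x3; word=0x92f21163
word = 0x92f21163 → big-endian bytes:
  [0]=0x92  [1]=0xf2  [2]=0x11  [3]=0x63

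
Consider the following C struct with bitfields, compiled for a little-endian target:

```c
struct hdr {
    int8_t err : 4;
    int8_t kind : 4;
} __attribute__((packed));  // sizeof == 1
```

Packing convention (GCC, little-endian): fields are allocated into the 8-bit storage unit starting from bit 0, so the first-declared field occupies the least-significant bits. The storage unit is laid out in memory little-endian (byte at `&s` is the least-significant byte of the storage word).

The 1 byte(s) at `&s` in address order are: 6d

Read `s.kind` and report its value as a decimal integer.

[0]=0x6d (little-endian) → word 0x6d
err [0+:4] = (word>>0) & 0xf = 13
kind [4+:4] = (word>>4) & 0xf = 6  ←
kind signed 4b, MSB=0: value = 6

6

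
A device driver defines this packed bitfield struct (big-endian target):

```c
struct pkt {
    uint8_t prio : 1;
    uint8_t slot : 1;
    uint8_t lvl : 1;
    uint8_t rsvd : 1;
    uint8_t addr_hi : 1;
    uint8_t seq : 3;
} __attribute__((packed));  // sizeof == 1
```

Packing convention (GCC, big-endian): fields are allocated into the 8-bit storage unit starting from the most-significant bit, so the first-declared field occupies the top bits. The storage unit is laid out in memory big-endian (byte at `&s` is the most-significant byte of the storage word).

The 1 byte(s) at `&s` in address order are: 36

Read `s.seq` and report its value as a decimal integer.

6

[0]=0x36 (big-endian) → word 0x36
prio:1 @ bit 7 → (0x36>>7)&0x1 = 0x0
slot:1 @ bit 6 → (0x36>>6)&0x1 = 0x0
lvl:1 @ bit 5 → (0x36>>5)&0x1 = 0x1
rsvd:1 @ bit 4 → (0x36>>4)&0x1 = 0x1
addr_hi:1 @ bit 3 → (0x36>>3)&0x1 = 0x0
seq:3 @ bit 0 → (0x36>>0)&0x7 = 0x6  ←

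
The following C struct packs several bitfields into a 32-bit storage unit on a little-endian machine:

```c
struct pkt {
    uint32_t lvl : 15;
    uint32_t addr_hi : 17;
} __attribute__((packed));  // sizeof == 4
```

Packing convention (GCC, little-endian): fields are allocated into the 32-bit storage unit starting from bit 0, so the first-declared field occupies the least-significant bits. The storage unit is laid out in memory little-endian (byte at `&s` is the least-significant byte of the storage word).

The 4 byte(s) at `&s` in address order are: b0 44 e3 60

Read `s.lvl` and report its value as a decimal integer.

[0]=0xb0 [1]=0x44 [2]=0xe3 [3]=0x60 (little-endian) → word 0x60e344b0
lvl [0+:15] = (word>>0) & 0x7fff = 17584  ←
addr_hi [15+:17] = (word>>15) & 0x1ffff = 49606

17584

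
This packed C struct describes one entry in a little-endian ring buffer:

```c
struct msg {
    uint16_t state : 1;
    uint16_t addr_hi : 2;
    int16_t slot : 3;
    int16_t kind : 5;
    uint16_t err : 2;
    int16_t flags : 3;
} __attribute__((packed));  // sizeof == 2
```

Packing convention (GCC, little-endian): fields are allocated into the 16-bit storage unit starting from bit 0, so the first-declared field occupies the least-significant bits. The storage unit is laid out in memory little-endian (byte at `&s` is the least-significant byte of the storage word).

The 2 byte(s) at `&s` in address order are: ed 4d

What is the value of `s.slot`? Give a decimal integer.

-3

[0]=0xed [1]=0x4d (little-endian) → word 0x4ded
state [0+:1] = (word>>0) & 0x1 = 1
addr_hi [1+:2] = (word>>1) & 0x3 = 2
slot [3+:3] = (word>>3) & 0x7 = 5  ←
kind [6+:5] = (word>>6) & 0x1f = 23
err [11+:2] = (word>>11) & 0x3 = 1
flags [13+:3] = (word>>13) & 0x7 = 2
slot signed 3b, MSB=1: 5 - 8 = -3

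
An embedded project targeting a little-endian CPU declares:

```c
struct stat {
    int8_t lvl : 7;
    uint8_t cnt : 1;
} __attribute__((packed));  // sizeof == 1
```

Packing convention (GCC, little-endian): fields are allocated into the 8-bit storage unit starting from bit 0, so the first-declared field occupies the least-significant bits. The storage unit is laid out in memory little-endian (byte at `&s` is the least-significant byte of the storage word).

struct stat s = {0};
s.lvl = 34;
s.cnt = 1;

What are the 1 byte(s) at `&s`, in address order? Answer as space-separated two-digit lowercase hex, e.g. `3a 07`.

a2

lvl (7b) val=34 bits=0x22 at bit 0: 0x22
cnt (1b) val=1 bits=0x1 at bit 7: 0xa2
word = 0xa2 → little-endian bytes:
  [0]=0xa2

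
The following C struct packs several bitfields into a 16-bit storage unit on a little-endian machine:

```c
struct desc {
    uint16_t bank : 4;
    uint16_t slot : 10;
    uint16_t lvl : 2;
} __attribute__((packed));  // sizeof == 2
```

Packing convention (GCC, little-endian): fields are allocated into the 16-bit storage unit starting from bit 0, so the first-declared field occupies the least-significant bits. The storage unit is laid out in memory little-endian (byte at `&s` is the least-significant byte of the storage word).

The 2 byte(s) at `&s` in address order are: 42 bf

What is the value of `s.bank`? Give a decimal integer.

2

[0]=0x42 [1]=0xbf (little-endian) → word 0xbf42
bank [0+:4] = (word>>0) & 0xf = 2  ←
slot [4+:10] = (word>>4) & 0x3ff = 1012
lvl [14+:2] = (word>>14) & 0x3 = 2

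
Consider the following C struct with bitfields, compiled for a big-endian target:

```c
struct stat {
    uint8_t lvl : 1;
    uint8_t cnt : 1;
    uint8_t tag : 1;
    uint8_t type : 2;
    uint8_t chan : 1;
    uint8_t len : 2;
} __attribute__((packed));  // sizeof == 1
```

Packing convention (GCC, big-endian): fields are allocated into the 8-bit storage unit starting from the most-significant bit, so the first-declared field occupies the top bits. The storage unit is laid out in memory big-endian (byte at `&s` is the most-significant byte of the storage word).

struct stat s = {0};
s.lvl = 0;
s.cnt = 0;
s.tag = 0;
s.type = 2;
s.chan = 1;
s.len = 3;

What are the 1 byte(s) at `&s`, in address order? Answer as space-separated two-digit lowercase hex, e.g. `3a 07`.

17

lvl:1 = 0 → 0x0 << 7 → word 0x00
cnt:1 = 0 → 0x0 << 6 → word 0x00
tag:1 = 0 → 0x0 << 5 → word 0x00
type:2 = 2 → 0x2 << 3 → word 0x10
chan:1 = 1 → 0x1 << 2 → word 0x14
len:2 = 3 → 0x3 << 0 → word 0x17
word = 0x17 → big-endian bytes:
  [0]=0x17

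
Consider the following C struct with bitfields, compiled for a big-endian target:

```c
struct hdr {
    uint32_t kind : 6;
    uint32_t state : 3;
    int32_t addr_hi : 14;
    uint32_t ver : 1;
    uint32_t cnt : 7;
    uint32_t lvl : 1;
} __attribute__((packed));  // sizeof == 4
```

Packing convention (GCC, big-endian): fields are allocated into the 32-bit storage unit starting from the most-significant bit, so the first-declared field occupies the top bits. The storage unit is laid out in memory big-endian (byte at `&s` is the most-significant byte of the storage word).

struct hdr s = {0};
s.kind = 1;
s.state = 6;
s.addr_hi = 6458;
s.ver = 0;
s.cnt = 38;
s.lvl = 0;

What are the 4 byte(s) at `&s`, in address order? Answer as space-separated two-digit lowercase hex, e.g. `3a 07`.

kind (6b) val=1 bits=0x1 at bit 26: 0x04000000
state (3b) val=6 bits=0x6 at bit 23: 0x07000000
addr_hi (14b) val=6458 bits=0x193a at bit 9: 0x07327400
ver (1b) val=0 bits=0x0 at bit 8: 0x07327400
cnt (7b) val=38 bits=0x26 at bit 1: 0x0732744c
lvl (1b) val=0 bits=0x0 at bit 0: 0x0732744c
word = 0x0732744c → big-endian bytes:
  [0]=0x07  [1]=0x32  [2]=0x74  [3]=0x4c

07 32 74 4c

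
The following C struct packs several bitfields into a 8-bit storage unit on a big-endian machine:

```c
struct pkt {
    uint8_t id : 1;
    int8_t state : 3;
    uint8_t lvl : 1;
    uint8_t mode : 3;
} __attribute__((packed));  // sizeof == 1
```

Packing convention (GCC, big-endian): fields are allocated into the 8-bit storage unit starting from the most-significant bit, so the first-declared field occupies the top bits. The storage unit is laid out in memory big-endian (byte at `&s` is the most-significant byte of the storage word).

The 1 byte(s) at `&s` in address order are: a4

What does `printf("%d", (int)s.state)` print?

2

[0]=0xa4 (big-endian) → word 0xa4
id [7+:1] = (word>>7) & 0x1 = 1
state [4+:3] = (word>>4) & 0x7 = 2  ←
lvl [3+:1] = (word>>3) & 0x1 = 0
mode [0+:3] = (word>>0) & 0x7 = 4
state signed 3b, MSB=0: value = 2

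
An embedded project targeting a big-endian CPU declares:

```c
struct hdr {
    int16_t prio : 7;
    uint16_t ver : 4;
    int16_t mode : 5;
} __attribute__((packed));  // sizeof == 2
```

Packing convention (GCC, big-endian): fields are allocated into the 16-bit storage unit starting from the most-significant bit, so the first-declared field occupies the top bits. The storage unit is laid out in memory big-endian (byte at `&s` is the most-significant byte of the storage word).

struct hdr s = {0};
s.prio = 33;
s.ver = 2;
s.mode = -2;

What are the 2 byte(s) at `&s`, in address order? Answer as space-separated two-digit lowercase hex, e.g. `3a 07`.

42 5e

prio:7 = 33 → 0x21 << 9 → word 0x4200
ver:4 = 2 → 0x2 << 5 → word 0x4240
mode:5 = -2 → 0x1e << 0 → word 0x425e
word = 0x425e → big-endian bytes:
  [0]=0x42  [1]=0x5e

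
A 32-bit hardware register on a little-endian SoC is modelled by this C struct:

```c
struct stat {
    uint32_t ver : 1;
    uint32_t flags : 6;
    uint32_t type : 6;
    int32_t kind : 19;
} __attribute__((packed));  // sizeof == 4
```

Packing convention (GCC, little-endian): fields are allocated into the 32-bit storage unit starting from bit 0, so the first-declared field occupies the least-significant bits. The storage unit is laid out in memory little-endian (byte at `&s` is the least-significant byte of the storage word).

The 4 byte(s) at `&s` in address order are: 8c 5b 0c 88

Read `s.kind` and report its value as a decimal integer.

-245662

[0]=0x8c [1]=0x5b [2]=0x0c [3]=0x88 (little-endian) → word 0x880c5b8c
ver:1 @ bit 0 → (0x880c5b8c>>0)&0x1 = 0x0
flags:6 @ bit 1 → (0x880c5b8c>>1)&0x3f = 0x6
type:6 @ bit 7 → (0x880c5b8c>>7)&0x3f = 0x37
kind:19 @ bit 13 → (0x880c5b8c>>13)&0x7ffff = 0x44062  ←
kind signed 19b, MSB=1: 278626 - 524288 = -245662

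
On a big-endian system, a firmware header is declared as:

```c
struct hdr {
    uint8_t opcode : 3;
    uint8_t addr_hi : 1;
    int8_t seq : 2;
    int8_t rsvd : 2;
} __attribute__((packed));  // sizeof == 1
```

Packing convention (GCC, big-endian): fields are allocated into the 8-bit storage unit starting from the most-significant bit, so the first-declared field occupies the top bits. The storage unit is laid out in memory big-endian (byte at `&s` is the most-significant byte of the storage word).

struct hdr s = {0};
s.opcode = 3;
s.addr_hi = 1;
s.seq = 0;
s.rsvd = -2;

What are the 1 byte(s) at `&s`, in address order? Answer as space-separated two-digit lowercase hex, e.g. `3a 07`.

72

opcode:3 = 3 → 0x3 << 5 → word 0x60
addr_hi:1 = 1 → 0x1 << 4 → word 0x70
seq:2 = 0 → 0x0 << 2 → word 0x70
rsvd:2 = -2 → 0x2 << 0 → word 0x72
word = 0x72 → big-endian bytes:
  [0]=0x72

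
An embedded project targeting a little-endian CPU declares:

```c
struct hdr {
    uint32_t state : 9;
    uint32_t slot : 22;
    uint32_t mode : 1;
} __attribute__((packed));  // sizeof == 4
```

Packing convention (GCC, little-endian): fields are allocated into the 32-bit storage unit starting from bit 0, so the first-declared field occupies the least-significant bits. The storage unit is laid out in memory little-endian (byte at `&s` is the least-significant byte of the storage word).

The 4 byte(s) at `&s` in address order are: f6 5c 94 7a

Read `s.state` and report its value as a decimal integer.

[0]=0xf6 [1]=0x5c [2]=0x94 [3]=0x7a (little-endian) → word 0x7a945cf6
state:9 @ bit 0 → (0x7a945cf6>>0)&0x1ff = 0xf6  ←
slot:22 @ bit 9 → (0x7a945cf6>>9)&0x3fffff = 0x3d4a2e
mode:1 @ bit 31 → (0x7a945cf6>>31)&0x1 = 0x0

246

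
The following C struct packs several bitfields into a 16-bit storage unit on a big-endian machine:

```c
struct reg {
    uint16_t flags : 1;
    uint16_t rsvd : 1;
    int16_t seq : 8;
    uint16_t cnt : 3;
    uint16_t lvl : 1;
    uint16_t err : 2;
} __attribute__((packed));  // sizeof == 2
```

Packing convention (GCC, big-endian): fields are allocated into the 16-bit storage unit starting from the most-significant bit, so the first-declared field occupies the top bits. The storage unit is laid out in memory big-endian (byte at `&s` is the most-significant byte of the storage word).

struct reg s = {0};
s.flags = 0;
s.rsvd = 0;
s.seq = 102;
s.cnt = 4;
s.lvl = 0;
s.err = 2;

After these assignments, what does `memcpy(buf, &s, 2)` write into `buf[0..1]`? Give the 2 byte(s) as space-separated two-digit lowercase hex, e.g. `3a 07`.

flags (1b) val=0 bits=0x0 at bit 15: 0x0000
rsvd (1b) val=0 bits=0x0 at bit 14: 0x0000
seq (8b) val=102 bits=0x66 at bit 6: 0x1980
cnt (3b) val=4 bits=0x4 at bit 3: 0x19a0
lvl (1b) val=0 bits=0x0 at bit 2: 0x19a0
err (2b) val=2 bits=0x2 at bit 0: 0x19a2
word = 0x19a2 → big-endian bytes:
  [0]=0x19  [1]=0xa2

19 a2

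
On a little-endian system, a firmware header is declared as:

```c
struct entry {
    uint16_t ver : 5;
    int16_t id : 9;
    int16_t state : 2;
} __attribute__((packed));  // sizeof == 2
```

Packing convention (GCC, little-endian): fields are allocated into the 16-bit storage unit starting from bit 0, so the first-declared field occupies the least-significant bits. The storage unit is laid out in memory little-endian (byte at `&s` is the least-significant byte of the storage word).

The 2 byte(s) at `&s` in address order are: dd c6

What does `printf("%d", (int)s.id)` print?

[0]=0xdd [1]=0xc6 (little-endian) → word 0xc6dd
ver:5 @ bit 0 → (0xc6dd>>0)&0x1f = 0x1d
id:9 @ bit 5 → (0xc6dd>>5)&0x1ff = 0x36  ←
state:2 @ bit 14 → (0xc6dd>>14)&0x3 = 0x3
id signed 9b, MSB=0: value = 54

54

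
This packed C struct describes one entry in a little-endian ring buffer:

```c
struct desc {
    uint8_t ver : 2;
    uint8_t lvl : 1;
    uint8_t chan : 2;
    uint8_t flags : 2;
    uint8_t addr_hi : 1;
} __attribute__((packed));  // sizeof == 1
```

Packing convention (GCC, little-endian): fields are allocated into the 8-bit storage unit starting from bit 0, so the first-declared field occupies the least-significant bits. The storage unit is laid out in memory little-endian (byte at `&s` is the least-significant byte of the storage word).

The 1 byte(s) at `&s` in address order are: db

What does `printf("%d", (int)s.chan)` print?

3

[0]=0xdb (little-endian) → word 0xdb
ver:2 @ bit 0 → (0xdb>>0)&0x3 = 0x3
lvl:1 @ bit 2 → (0xdb>>2)&0x1 = 0x0
chan:2 @ bit 3 → (0xdb>>3)&0x3 = 0x3  ←
flags:2 @ bit 5 → (0xdb>>5)&0x3 = 0x2
addr_hi:1 @ bit 7 → (0xdb>>7)&0x1 = 0x1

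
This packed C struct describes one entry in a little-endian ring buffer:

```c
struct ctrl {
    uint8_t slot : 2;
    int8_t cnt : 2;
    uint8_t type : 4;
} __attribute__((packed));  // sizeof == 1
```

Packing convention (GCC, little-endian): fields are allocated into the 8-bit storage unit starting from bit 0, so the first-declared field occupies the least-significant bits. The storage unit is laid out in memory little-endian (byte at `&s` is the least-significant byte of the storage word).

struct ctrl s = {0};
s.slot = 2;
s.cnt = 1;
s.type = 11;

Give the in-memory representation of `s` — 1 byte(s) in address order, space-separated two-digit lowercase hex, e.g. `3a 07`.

b6

slot (2b) val=2 bits=0x2 at bit 0: 0x02
cnt (2b) val=1 bits=0x1 at bit 2: 0x06
type (4b) val=11 bits=0xb at bit 4: 0xb6
word = 0xb6 → little-endian bytes:
  [0]=0xb6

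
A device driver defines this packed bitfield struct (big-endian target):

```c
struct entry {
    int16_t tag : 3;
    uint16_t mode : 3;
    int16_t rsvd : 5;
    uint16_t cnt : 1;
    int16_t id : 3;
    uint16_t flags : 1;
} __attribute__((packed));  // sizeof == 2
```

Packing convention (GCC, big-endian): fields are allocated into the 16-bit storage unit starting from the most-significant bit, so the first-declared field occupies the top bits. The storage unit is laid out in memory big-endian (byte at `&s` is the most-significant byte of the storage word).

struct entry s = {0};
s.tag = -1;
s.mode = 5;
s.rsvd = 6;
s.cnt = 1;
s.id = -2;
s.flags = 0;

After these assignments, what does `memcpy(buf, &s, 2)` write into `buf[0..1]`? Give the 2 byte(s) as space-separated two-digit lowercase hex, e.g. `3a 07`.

[13+:3] tag=-1 & 0x7 = 0x7; word=0xe000
[10+:3] mode=5 & 0x7 = 0x5; word=0xf400
[5+:5] rsvd=6 & 0x1f = 0x6; word=0xf4c0
[4+:1] cnt=1 & 0x1 = 0x1; word=0xf4d0
[1+:3] id=-2 & 0x7 = 0x6; word=0xf4dc
[0+:1] flags=0 & 0x1 = 0x0; word=0xf4dc
word = 0xf4dc → big-endian bytes:
  [0]=0xf4  [1]=0xdc

f4 dc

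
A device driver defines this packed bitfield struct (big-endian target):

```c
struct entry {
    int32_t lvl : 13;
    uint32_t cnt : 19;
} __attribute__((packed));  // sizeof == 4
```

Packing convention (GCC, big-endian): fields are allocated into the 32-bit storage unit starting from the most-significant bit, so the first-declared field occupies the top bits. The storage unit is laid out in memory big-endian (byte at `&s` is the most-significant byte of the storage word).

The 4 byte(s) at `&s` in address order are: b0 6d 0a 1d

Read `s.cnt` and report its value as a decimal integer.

[0]=0xb0 [1]=0x6d [2]=0x0a [3]=0x1d (big-endian) → word 0xb06d0a1d
lvl [19+:13] = (word>>19) & 0x1fff = 5645
cnt [0+:19] = (word>>0) & 0x7ffff = 330269  ←

330269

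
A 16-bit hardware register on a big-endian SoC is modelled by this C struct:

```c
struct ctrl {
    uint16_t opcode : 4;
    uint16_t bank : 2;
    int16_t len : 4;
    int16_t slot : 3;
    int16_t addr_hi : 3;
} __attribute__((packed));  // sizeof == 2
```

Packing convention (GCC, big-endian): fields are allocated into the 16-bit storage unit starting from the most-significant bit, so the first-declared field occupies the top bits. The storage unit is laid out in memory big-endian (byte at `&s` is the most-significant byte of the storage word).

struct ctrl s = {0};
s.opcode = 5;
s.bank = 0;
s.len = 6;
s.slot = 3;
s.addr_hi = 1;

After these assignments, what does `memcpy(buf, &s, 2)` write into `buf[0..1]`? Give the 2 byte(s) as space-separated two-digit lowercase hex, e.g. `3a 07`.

[12+:4] opcode=5 & 0xf = 0x5; word=0x5000
[10+:2] bank=0 & 0x3 = 0x0; word=0x5000
[6+:4] len=6 & 0xf = 0x6; word=0x5180
[3+:3] slot=3 & 0x7 = 0x3; word=0x5198
[0+:3] addr_hi=1 & 0x7 = 0x1; word=0x5199
word = 0x5199 → big-endian bytes:
  [0]=0x51  [1]=0x99

51 99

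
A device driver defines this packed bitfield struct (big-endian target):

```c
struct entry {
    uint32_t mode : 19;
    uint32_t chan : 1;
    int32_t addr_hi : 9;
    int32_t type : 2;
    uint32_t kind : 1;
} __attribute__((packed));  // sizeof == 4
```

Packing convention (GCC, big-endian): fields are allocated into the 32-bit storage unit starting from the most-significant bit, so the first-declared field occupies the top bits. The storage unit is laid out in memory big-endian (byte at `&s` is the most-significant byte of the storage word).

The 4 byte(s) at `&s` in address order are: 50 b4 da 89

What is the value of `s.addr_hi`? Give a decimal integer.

-175

[0]=0x50 [1]=0xb4 [2]=0xda [3]=0x89 (big-endian) → word 0x50b4da89
mode:19 @ bit 13 → (0x50b4da89>>13)&0x7ffff = 0x285a6
chan:1 @ bit 12 → (0x50b4da89>>12)&0x1 = 0x1
addr_hi:9 @ bit 3 → (0x50b4da89>>3)&0x1ff = 0x151  ←
type:2 @ bit 1 → (0x50b4da89>>1)&0x3 = 0x0
kind:1 @ bit 0 → (0x50b4da89>>0)&0x1 = 0x1
addr_hi signed 9b, MSB=1: 337 - 512 = -175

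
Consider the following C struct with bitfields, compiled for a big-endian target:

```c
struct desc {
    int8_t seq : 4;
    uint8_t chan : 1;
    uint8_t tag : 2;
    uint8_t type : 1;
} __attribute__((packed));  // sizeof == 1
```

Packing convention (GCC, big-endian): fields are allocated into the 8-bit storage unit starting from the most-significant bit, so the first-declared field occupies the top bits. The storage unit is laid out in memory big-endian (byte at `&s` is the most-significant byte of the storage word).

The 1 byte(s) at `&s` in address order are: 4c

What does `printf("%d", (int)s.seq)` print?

4

[0]=0x4c (big-endian) → word 0x4c
seq:4 @ bit 4 → (0x4c>>4)&0xf = 0x4  ←
chan:1 @ bit 3 → (0x4c>>3)&0x1 = 0x1
tag:2 @ bit 1 → (0x4c>>1)&0x3 = 0x2
type:1 @ bit 0 → (0x4c>>0)&0x1 = 0x0
seq signed 4b, MSB=0: value = 4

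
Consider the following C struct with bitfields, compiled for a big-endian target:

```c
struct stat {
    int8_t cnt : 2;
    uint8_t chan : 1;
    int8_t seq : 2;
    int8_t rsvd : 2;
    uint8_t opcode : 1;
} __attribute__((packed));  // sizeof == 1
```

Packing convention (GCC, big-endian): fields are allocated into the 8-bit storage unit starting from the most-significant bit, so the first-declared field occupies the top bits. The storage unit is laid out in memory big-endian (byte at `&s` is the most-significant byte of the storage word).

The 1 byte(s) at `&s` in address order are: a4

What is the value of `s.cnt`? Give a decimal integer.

-2

[0]=0xa4 (big-endian) → word 0xa4
cnt [6+:2] = (word>>6) & 0x3 = 2  ←
chan [5+:1] = (word>>5) & 0x1 = 1
seq [3+:2] = (word>>3) & 0x3 = 0
rsvd [1+:2] = (word>>1) & 0x3 = 2
opcode [0+:1] = (word>>0) & 0x1 = 0
cnt signed 2b, MSB=1: 2 - 4 = -2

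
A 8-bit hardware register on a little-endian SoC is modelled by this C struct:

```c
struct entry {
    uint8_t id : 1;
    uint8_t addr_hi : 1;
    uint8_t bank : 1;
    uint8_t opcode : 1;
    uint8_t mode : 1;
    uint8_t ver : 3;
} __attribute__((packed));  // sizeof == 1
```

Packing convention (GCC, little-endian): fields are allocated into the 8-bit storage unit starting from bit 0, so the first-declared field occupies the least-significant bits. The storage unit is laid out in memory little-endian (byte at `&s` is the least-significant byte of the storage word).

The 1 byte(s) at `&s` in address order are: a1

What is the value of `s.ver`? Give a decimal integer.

[0]=0xa1 (little-endian) → word 0xa1
id:1 @ bit 0 → (0xa1>>0)&0x1 = 0x1
addr_hi:1 @ bit 1 → (0xa1>>1)&0x1 = 0x0
bank:1 @ bit 2 → (0xa1>>2)&0x1 = 0x0
opcode:1 @ bit 3 → (0xa1>>3)&0x1 = 0x0
mode:1 @ bit 4 → (0xa1>>4)&0x1 = 0x0
ver:3 @ bit 5 → (0xa1>>5)&0x7 = 0x5  ←

5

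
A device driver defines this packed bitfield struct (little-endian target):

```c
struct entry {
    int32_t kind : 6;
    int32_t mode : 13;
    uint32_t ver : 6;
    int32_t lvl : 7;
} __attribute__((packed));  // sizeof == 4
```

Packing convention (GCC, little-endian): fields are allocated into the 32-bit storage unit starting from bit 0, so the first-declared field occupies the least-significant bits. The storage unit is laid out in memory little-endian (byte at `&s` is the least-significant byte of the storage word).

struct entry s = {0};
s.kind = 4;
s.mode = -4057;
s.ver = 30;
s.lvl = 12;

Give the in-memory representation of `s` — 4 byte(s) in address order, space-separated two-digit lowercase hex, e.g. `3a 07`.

c4 09 f4 18

[0+:6] kind=4 & 0x3f = 0x4; word=0x00000004
[6+:13] mode=-4057 & 0x1fff = 0x1027; word=0x000409c4
[19+:6] ver=30 & 0x3f = 0x1e; word=0x00f409c4
[25+:7] lvl=12 & 0x7f = 0xc; word=0x18f409c4
word = 0x18f409c4 → little-endian bytes:
  [0]=0xc4  [1]=0x09  [2]=0xf4  [3]=0x18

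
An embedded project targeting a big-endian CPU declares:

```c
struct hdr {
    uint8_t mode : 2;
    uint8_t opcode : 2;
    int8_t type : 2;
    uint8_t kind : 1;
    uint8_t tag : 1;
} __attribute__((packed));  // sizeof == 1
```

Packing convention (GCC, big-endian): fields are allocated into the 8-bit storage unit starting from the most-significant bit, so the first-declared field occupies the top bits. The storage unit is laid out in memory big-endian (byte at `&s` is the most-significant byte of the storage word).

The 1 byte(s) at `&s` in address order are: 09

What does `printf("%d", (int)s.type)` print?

-2

[0]=0x09 (big-endian) → word 0x09
mode [6+:2] = (word>>6) & 0x3 = 0
opcode [4+:2] = (word>>4) & 0x3 = 0
type [2+:2] = (word>>2) & 0x3 = 2  ←
kind [1+:1] = (word>>1) & 0x1 = 0
tag [0+:1] = (word>>0) & 0x1 = 1
type signed 2b, MSB=1: 2 - 4 = -2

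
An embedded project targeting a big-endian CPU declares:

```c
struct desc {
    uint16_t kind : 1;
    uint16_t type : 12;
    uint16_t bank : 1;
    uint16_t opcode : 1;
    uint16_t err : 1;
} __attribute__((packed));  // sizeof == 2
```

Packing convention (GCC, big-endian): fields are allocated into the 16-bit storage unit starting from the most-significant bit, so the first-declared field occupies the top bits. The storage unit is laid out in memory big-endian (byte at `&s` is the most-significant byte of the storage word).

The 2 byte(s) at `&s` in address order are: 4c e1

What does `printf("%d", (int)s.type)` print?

[0]=0x4c [1]=0xe1 (big-endian) → word 0x4ce1
kind:1 @ bit 15 → (0x4ce1>>15)&0x1 = 0x0
type:12 @ bit 3 → (0x4ce1>>3)&0xfff = 0x99c  ←
bank:1 @ bit 2 → (0x4ce1>>2)&0x1 = 0x0
opcode:1 @ bit 1 → (0x4ce1>>1)&0x1 = 0x0
err:1 @ bit 0 → (0x4ce1>>0)&0x1 = 0x1

2460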